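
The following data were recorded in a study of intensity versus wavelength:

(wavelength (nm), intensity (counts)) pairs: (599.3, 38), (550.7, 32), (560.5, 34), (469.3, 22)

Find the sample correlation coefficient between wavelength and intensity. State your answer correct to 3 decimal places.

0.998

n = 4, Σx = 2179.8, Σy = 126, Σxy = 69777.4, Σx² = 1196833.72, Σy² = 4108
Sxx = Σx² − (Σx)²/n = 1196833.72 − 1187882.01 = 8951.71
Sxy = Σxy − (Σx)(Σy)/n = 69777.4 − 68663.7 = 1113.7
Syy = Σy² − (Σy)²/n = 4108 − 3969 = 139
r = Sxy/√(Sxx·Syy) = 1113.7/√(1244287.69) = 1113.7/1115.476441 = 0.998407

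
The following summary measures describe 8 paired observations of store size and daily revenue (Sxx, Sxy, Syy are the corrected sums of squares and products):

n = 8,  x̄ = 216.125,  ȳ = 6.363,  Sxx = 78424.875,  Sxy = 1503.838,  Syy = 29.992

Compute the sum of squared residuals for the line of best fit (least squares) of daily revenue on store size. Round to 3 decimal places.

b = Sxy/Sxx = 1503.838/78424.875 = 0.019176
SSE = Syy − b·Sxy = 29.992 − 0.019176·1503.838 = 1.155120

1.155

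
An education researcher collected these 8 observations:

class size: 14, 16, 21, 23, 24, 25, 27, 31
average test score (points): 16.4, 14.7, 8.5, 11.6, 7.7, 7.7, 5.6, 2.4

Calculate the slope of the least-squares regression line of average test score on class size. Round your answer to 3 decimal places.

-0.802

n = 8, Σx = 181, Σy = 74.6, Σxy = 1513, Σx² = 4313
Sxx = Σx² − (Σx)²/n = 4313 − 4095.125 = 217.875
Sxy = Σxy − (Σx)(Σy)/n = 1513 − 1687.825 = -174.825
b = Sxy/Sxx = -174.825/217.875 = -0.802410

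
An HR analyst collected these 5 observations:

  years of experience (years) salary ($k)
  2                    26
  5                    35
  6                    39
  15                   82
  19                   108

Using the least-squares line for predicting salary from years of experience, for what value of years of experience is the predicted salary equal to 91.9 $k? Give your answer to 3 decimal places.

16.373

n = 5, Σx = 47, Σy = 290, Σxy = 3743, Σx² = 651
Sxx = Σx² − (Σx)²/n = 651 − 441.8 = 209.2
Sxy = Σxy − (Σx)(Σy)/n = 3743 − 2726 = 1017
b = Sxy/Sxx = 1017/209.2 = 4.861377
a = ȳ − b·x̄ = 58 − 4.861377·9.4 = 12.303059
Set a + b·x = 91.9: x = (91.9 − 12.303059) / 4.861377 = 16.373333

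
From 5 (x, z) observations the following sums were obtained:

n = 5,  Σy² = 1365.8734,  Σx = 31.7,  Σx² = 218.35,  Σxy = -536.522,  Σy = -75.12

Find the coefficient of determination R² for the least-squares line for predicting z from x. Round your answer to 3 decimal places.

0.881

Sxx = Σx² − (Σx)²/n = 218.35 − 200.978 = 17.372
Sxy = Σxy − (Σx)(Σy)/n = -536.522 − (-476.2608) = -60.2612
Syy = Σy² − (Σy)²/n = 1365.8734 − 1128.60288 = 237.27052
R² = Sxy²/(Sxx·Syy) = (-60.2612)²/(17.372·237.27052) = 0.881012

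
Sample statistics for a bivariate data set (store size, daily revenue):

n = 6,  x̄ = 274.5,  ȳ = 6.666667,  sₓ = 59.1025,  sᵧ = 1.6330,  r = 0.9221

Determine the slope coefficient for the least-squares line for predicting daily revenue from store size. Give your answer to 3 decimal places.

b = r · sᵧ/sₓ = 0.9221 · 1.633/59.1025 = 0.025478

0.025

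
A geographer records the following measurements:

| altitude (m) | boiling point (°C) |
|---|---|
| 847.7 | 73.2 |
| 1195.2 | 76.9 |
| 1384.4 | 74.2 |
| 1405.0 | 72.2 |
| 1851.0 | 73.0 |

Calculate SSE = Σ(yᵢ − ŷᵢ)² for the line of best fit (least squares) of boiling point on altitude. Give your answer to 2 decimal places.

n = 5, Σx = 6683.3, Σy = 369.5, Σxy = 493249, Σx² = 9463887.69, Σy² = 27319.33
Sxx = Σx² − (Σx)²/n = 9463887.69 − 8933299.778 = 530587.912
Sxy = Σxy − (Σx)(Σy)/n = 493249 − 493895.87 = -646.87
Syy = Σy² − (Σy)²/n = 27319.33 − 27306.05 = 13.28
b = Sxy/Sxx = -646.87/530587.912 = -0.001219
SSE = Syy − b·Sxy = 13.28 − (-0.001219)·(-646.87) = 12.491364

12.49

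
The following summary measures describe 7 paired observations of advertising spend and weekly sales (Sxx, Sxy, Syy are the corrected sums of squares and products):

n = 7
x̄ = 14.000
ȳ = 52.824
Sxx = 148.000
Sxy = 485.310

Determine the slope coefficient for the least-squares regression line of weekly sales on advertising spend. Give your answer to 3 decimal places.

3.279

b = Sxy/Sxx = 485.31/148 = 3.279122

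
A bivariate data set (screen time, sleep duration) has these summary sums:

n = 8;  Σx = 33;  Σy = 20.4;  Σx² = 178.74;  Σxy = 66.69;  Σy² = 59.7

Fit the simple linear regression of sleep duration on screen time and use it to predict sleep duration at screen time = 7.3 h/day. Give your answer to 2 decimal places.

Sxx = Σx² − (Σx)²/n = 178.74 − 136.125 = 42.615
Sxy = Σxy − (Σx)(Σy)/n = 66.69 − 84.15 = -17.46
b = Sxy/Sxx = -17.46/42.615 = -0.409715
a = ȳ − b·x̄ = 2.55 − (-0.409715)·4.125 = 4.240074
ŷ(7.3) = a + b·7.3 = 4.240074 + (-0.409715)·7.3 = 1.249155

1.25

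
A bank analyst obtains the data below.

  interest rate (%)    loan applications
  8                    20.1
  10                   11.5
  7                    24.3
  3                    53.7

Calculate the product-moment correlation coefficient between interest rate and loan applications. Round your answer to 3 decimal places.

-0.990

n = 4, Σx = 28, Σy = 109.6, Σxy = 607, Σx² = 222, Σy² = 4010.44
Sxx = Σx² − (Σx)²/n = 222 − 196 = 26
Sxy = Σxy − (Σx)(Σy)/n = 607 − 767.2 = -160.2
Syy = Σy² − (Σy)²/n = 4010.44 − 3003.04 = 1007.4
r = Sxy/√(Sxx·Syy) = -160.2/√(26192.4) = -160.2/161.840662 = -0.989862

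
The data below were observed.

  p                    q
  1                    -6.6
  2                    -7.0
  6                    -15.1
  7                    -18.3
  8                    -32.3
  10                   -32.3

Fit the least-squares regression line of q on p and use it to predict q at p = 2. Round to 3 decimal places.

n = 6, Σx = 34, Σy = -111.6, Σxy = -820.7, Σx² = 254
Sxx = Σx² − (Σx)²/n = 254 − 192.666667 = 61.333333
Sxy = Σxy − (Σx)(Σy)/n = -820.7 − (-632.4) = -188.3
b = Sxy/Sxx = -188.3/61.333333 = -3.070109
a = ȳ − b·x̄ = -18.6 − (-3.070109)·5.666667 = -1.202717
ŷ(2) = a + b·2 = -1.202717 + (-3.070109)·2 = -7.342935

-7.343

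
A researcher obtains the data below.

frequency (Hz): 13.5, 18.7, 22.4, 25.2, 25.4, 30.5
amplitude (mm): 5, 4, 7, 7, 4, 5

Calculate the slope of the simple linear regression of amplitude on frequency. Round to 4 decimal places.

n = 6, Σx = 135.7, Σy = 32, Σxy = 729.6, Σx² = 3244.15
Sxx = Σx² − (Σx)²/n = 3244.15 − 3069.081667 = 175.068333
Sxy = Σxy − (Σx)(Σy)/n = 729.6 − 723.733333 = 5.866667
b = Sxy/Sxx = 5.866667/175.068333 = 0.033511

0.0335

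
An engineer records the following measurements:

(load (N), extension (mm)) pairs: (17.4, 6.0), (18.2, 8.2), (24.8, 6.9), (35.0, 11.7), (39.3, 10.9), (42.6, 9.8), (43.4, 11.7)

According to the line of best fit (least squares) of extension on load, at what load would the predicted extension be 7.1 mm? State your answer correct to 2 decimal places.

n = 7, Σx = 220.7, Σy = 65.2, Σxy = 2187.89, Σx² = 7716.85
Sxx = Σx² − (Σx)²/n = 7716.85 − 6958.355714 = 758.494286
Sxy = Σxy − (Σx)(Σy)/n = 2187.89 − 2055.662857 = 132.227143
b = Sxy/Sxx = 132.227143/758.494286 = 0.174328
a = ȳ − b·x̄ = 9.314286 − 0.174328·31.528571 = 3.817958
Set a + b·x = 7.1: x = (7.1 − 3.817958) / 0.174328 = 18.826769

18.83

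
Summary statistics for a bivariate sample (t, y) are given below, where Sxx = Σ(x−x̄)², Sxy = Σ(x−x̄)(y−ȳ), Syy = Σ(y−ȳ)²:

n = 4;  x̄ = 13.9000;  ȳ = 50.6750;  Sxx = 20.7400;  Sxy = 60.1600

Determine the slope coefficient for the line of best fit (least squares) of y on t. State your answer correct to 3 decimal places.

b = Sxy/Sxx = 60.16/20.74 = 2.900675

2.901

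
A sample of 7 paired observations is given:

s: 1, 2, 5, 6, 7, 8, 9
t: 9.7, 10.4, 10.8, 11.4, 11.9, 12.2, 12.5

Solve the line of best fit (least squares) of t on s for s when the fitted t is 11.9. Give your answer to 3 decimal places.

7.306

n = 7, Σx = 38, Σy = 78.9, Σxy = 446.3, Σx² = 260
Sxx = Σx² − (Σx)²/n = 260 − 206.285714 = 53.714286
Sxy = Σxy − (Σx)(Σy)/n = 446.3 − 428.314286 = 17.985714
b = Sxy/Sxx = 17.985714/53.714286 = 0.334840
a = ȳ − b·x̄ = 11.271429 − 0.334840·5.428571 = 9.453723
Set a + b·x = 11.9: x = (11.9 − 9.453723) / 0.334840 = 7.305798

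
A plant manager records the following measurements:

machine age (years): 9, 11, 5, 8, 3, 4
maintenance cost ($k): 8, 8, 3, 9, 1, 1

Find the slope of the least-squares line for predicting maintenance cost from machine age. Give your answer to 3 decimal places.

1.095

n = 6, Σx = 40, Σy = 30, Σxy = 254, Σx² = 316
Sxx = Σx² − (Σx)²/n = 316 − 266.666667 = 49.333333
Sxy = Σxy − (Σx)(Σy)/n = 254 − 200 = 54
b = Sxy/Sxx = 54/49.333333 = 1.094595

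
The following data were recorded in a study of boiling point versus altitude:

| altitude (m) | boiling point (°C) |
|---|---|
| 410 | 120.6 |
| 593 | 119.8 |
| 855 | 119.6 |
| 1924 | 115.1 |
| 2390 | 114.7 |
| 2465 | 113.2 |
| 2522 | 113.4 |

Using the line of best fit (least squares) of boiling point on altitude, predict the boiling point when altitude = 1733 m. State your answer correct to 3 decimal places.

n = 7, Σx = 11159, Σy = 816.4, Σxy = 1283363.6, Σx² = 23101359
Sxx = Σx² − (Σx)²/n = 23101359 − 17789040.142857 = 5312318.857143
Sxy = Σxy − (Σx)(Σy)/n = 1283363.6 − 1301458.228571 = -18094.628571
b = Sxy/Sxx = -18094.628571/5312318.857143 = -0.003406
a = ȳ − b·x̄ = 116.628571 − (-0.003406)·1594.142857 = 122.058483
ŷ(1733) = a + b·1733 = 122.058483 + (-0.003406)·1733 = 116.155601

116.156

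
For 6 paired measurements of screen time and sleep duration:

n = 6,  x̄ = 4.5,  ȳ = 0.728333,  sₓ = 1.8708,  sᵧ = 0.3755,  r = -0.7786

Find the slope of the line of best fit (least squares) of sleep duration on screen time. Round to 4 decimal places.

-0.1563

b = r · sᵧ/sₓ = -0.7786 · 0.3755/1.8708 = -0.156278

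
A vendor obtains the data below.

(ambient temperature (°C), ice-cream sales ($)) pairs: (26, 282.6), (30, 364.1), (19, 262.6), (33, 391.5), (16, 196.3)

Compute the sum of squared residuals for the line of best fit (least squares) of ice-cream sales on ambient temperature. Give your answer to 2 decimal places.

n = 5, Σx = 124, Σy = 1497.1, Σxy = 39320.3, Σx² = 3282, Σy² = 473196.27
Sxx = Σx² − (Σx)²/n = 3282 − 3075.2 = 206.8
Sxy = Σxy − (Σx)(Σy)/n = 39320.3 − 37128.08 = 2192.22
Syy = Σy² − (Σy)²/n = 473196.27 − 448261.682 = 24934.588
b = Sxy/Sxx = 2192.22/206.8 = 10.600677
SSE = Syy − b·Sxy = 24934.588 − 10.600677·2192.22 = 1695.571905

1695.57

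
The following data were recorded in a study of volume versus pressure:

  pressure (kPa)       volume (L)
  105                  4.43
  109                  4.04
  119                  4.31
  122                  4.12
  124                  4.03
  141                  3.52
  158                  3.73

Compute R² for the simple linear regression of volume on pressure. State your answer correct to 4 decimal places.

0.6496

n = 7, Σx = 878, Σy = 28.18, Σxy = 3506.42, Σx² = 112172, Σy² = 114.0412
Sxx = Σx² − (Σx)²/n = 112172 − 110126.285714 = 2045.714286
Sxy = Σxy − (Σx)(Σy)/n = 3506.42 − 3534.577143 = -28.157143
Syy = Σy² − (Σy)²/n = 114.0412 − 113.444629 = 0.596571
R² = Sxy²/(Sxx·Syy) = (-28.157143)²/(2045.714286·0.596571) = 0.649635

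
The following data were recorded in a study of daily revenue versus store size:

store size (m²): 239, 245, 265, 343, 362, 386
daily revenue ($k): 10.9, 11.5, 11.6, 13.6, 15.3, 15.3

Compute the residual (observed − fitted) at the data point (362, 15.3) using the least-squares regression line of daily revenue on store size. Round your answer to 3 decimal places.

0.605

n = 6, Σx = 1840, Σy = 78.2, Σxy = 24605.8, Σx² = 585060
Sxx = Σx² − (Σx)²/n = 585060 − 564266.666667 = 20793.333333
Sxy = Σxy − (Σx)(Σy)/n = 24605.8 − 23981.333333 = 624.466667
b = Sxy/Sxx = 624.466667/20793.333333 = 0.030032
a = ȳ − b·x̄ = 13.033333 − 0.030032·306.666667 = 3.823501
ŷ(362) = 3.823501 + 0.030032·362 = 14.695107
residual = y − ŷ = 15.3 − 14.695107 = 0.604893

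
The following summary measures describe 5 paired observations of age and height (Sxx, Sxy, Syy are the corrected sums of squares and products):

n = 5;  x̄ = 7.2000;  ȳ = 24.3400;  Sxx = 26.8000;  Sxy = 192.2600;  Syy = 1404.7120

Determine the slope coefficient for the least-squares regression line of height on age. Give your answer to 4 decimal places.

b = Sxy/Sxx = 192.26/26.8 = 7.173881

7.1739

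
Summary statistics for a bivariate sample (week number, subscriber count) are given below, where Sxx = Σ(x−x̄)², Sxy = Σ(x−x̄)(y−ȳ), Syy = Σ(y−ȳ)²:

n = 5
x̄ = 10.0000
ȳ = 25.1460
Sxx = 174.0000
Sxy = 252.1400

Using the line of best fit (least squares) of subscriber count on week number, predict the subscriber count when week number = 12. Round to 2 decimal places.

b = Sxy/Sxx = 252.14/174 = 1.449080
a = ȳ − b·x̄ = 25.146 − 1.449080·10 = 10.655195
ŷ(12) = a + b·12 = 10.655195 + 1.449080·12 = 28.044161

28.04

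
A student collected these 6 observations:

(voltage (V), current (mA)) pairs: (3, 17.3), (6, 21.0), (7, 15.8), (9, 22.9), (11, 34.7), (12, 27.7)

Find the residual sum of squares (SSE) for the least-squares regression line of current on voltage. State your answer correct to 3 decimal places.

90.882

n = 6, Σx = 48, Σy = 139.4, Σxy = 1208.7, Σx² = 440, Σy² = 3485.72
Sxx = Σx² − (Σx)²/n = 440 − 384 = 56
Sxy = Σxy − (Σx)(Σy)/n = 1208.7 − 1115.2 = 93.5
Syy = Σy² − (Σy)²/n = 3485.72 − 3238.726667 = 246.993333
b = Sxy/Sxx = 93.5/56 = 1.669643
SSE = Syy − b·Sxy = 246.993333 − 1.669643·93.5 = 90.881726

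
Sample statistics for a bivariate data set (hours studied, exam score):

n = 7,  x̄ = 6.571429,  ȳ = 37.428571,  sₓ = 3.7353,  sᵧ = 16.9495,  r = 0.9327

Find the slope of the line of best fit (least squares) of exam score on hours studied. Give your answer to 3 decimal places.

4.232

b = r · sᵧ/sₓ = 0.9327 · 16.9495/3.7353 = 4.232270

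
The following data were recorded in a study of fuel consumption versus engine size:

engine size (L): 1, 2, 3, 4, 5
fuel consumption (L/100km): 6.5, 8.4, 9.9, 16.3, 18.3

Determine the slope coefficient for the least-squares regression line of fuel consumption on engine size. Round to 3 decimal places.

n = 5, Σx = 15, Σy = 59.4, Σxy = 209.7, Σx² = 55
Sxx = Σx² − (Σx)²/n = 55 − 45 = 10
Sxy = Σxy − (Σx)(Σy)/n = 209.7 − 178.2 = 31.5
b = Sxy/Sxx = 31.5/10 = 3.15

3.150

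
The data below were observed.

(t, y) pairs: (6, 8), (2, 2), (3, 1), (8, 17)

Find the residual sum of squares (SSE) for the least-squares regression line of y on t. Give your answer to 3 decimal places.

14.132

n = 4, Σx = 19, Σy = 28, Σxy = 191, Σx² = 113, Σy² = 358
Sxx = Σx² − (Σx)²/n = 113 − 90.25 = 22.75
Sxy = Σxy − (Σx)(Σy)/n = 191 − 133 = 58
Syy = Σy² − (Σy)²/n = 358 − 196 = 162
b = Sxy/Sxx = 58/22.75 = 2.549451
SSE = Syy − b·Sxy = 162 − 2.549451·58 = 14.131868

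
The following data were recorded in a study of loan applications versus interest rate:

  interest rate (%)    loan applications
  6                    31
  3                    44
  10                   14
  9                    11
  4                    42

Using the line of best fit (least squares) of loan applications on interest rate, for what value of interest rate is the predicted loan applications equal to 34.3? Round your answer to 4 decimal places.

n = 5, Σx = 32, Σy = 142, Σxy = 725, Σx² = 242
Sxx = Σx² − (Σx)²/n = 242 − 204.8 = 37.2
Sxy = Σxy − (Σx)(Σy)/n = 725 − 908.8 = -183.8
b = Sxy/Sxx = -183.8/37.2 = -4.940860
a = ȳ − b·x̄ = 28.4 − (-4.940860)·6.4 = 60.021505
Set a + b·x = 34.3: x = (34.3 − 60.021505) / (-4.940860) = 5.205876

5.2059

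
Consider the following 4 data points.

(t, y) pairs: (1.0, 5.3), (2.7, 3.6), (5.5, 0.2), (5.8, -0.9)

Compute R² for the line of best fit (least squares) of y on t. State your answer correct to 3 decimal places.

0.986

n = 4, Σx = 15, Σy = 8.2, Σxy = 10.9, Σx² = 72.18, Σy² = 41.9
Sxx = Σx² − (Σx)²/n = 72.18 − 56.25 = 15.93
Sxy = Σxy − (Σx)(Σy)/n = 10.9 − 30.75 = -19.85
Syy = Σy² − (Σy)²/n = 41.9 − 16.81 = 25.09
R² = Sxy²/(Sxx·Syy) = (-19.85)²/(15.93·25.09) = 0.985836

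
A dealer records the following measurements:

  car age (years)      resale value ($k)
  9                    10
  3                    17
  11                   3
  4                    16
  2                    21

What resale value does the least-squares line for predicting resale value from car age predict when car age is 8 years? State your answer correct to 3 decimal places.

9.596

n = 5, Σx = 29, Σy = 67, Σxy = 280, Σx² = 231
Sxx = Σx² − (Σx)²/n = 231 − 168.2 = 62.8
Sxy = Σxy − (Σx)(Σy)/n = 280 − 388.6 = -108.6
b = Sxy/Sxx = -108.6/62.8 = -1.729299
a = ȳ − b·x̄ = 13.4 − (-1.729299)·5.8 = 23.429936
ŷ(8) = a + b·8 = 23.429936 + (-1.729299)·8 = 9.595541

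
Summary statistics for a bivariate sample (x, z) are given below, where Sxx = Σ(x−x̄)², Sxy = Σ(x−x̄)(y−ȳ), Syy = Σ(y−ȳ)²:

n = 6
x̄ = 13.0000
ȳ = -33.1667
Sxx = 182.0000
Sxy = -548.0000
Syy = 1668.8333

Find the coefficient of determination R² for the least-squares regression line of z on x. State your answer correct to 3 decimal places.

0.989

R² = Sxy²/(Sxx·Syy) = (-548)²/(182·1668.8333) = 0.988728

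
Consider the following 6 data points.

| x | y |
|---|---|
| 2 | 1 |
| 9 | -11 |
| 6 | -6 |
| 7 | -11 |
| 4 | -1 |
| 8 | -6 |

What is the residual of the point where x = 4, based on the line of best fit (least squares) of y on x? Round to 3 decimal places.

1.255

n = 6, Σx = 36, Σy = -34, Σxy = -262, Σx² = 250
Sxx = Σx² − (Σx)²/n = 250 − 216 = 34
Sxy = Σxy − (Σx)(Σy)/n = -262 − (-204) = -58
b = Sxy/Sxx = -58/34 = -1.705882
a = ȳ − b·x̄ = -5.666667 − (-1.705882)·6 = 4.568627
ŷ(4) = 4.568627 + (-1.705882)·4 = -2.254902
residual = y − ŷ = -1 − (-2.254902) = 1.254902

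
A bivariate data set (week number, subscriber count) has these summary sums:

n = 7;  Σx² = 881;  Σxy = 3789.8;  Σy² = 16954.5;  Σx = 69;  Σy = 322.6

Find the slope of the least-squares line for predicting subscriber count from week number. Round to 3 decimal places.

3.036

Sxx = Σx² − (Σx)²/n = 881 − 680.142857 = 200.857143
Sxy = Σxy − (Σx)(Σy)/n = 3789.8 − 3179.914286 = 609.885714
b = Sxy/Sxx = 609.885714/200.857143 = 3.036415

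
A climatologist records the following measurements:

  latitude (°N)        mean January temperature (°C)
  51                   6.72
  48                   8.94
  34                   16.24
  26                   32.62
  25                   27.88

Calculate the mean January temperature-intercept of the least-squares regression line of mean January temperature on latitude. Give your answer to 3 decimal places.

51.568

n = 5, Σx = 184, Σy = 92.4, Σxy = 2869.12, Σx² = 7362
Sxx = Σx² − (Σx)²/n = 7362 − 6771.2 = 590.8
Sxy = Σxy − (Σx)(Σy)/n = 2869.12 − 3400.32 = -531.2
b = Sxy/Sxx = -531.2/590.8 = -0.899120
a = ȳ − b·x̄ = 18.48 − (-0.899120)·36.8 = 51.567610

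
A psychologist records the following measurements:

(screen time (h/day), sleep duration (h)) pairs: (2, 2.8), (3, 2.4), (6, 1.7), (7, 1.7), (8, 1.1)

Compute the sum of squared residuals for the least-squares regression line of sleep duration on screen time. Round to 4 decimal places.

0.0769

n = 5, Σx = 26, Σy = 9.7, Σxy = 43.7, Σx² = 162, Σy² = 20.59
Sxx = Σx² − (Σx)²/n = 162 − 135.2 = 26.8
Sxy = Σxy − (Σx)(Σy)/n = 43.7 − 50.44 = -6.74
Syy = Σy² − (Σy)²/n = 20.59 − 18.818 = 1.772
b = Sxy/Sxx = -6.74/26.8 = -0.251493
SSE = Syy − b·Sxy = 1.772 − (-0.251493)·(-6.74) = 0.076940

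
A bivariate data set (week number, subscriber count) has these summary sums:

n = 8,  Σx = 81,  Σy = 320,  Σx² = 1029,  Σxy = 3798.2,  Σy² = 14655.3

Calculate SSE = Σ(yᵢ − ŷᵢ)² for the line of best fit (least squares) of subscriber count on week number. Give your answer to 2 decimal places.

Sxx = Σx² − (Σx)²/n = 1029 − 820.125 = 208.875
Sxy = Σxy − (Σx)(Σy)/n = 3798.2 − 3240 = 558.2
Syy = Σy² − (Σy)²/n = 14655.3 − 12800 = 1855.3
b = Sxy/Sxx = 558.2/208.875 = 2.672412
SSE = Syy − b·Sxy = 1855.3 − 2.672412·558.2 = 363.559773

363.56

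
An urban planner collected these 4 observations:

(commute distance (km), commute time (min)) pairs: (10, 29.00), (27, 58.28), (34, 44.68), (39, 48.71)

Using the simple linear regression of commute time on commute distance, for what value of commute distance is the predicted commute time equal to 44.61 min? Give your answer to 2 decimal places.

n = 4, Σx = 110, Σy = 180.67, Σxy = 5282.37, Σx² = 3506
Sxx = Σx² − (Σx)²/n = 3506 − 3025 = 481
Sxy = Σxy − (Σx)(Σy)/n = 5282.37 − 4968.425 = 313.945
b = Sxy/Sxx = 313.945/481 = 0.652692
a = ȳ − b·x̄ = 45.1675 − 0.652692·27.5 = 27.218462
Set a + b·x = 44.61: x = (44.61 − 27.218462) / 0.652692 = 26.645846

26.65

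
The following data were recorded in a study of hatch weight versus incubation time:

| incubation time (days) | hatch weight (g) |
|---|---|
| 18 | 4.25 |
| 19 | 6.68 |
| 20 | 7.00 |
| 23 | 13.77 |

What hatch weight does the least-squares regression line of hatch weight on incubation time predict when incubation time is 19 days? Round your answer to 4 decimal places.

n = 4, Σx = 80, Σy = 31.7, Σxy = 660.13, Σx² = 1614
Sxx = Σx² − (Σx)²/n = 1614 − 1600 = 14
Sxy = Σxy − (Σx)(Σy)/n = 660.13 − 634 = 26.13
b = Sxy/Sxx = 26.13/14 = 1.866429
a = ȳ − b·x̄ = 7.925 − 1.866429·20 = -29.403571
ŷ(19) = a + b·19 = -29.403571 + 1.866429·19 = 6.058571

6.0586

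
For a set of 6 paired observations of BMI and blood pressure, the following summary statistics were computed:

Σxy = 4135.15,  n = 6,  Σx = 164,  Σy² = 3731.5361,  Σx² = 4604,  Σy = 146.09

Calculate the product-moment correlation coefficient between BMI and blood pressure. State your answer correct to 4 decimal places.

Sxx = Σx² − (Σx)²/n = 4604 − 4482.666667 = 121.333333
Sxy = Σxy − (Σx)(Σy)/n = 4135.15 − 3993.126667 = 142.023333
Syy = Σy² − (Σy)²/n = 3731.5361 − 3557.048017 = 174.488083
r = Sxy/√(Sxx·Syy) = 142.023333/√(21171.220778) = 142.023333/145.503336 = 0.976083

0.9761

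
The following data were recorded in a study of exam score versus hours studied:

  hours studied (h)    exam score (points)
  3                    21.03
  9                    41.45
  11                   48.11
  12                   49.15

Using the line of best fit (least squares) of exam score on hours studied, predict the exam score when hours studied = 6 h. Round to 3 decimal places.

n = 4, Σx = 35, Σy = 159.74, Σxy = 1555.15, Σx² = 355
Sxx = Σx² − (Σx)²/n = 355 − 306.25 = 48.75
Sxy = Σxy − (Σx)(Σy)/n = 1555.15 − 1397.725 = 157.425
b = Sxy/Sxx = 157.425/48.75 = 3.229231
a = ȳ − b·x̄ = 39.935 − 3.229231·8.75 = 11.679231
ŷ(6) = a + b·6 = 11.679231 + 3.229231·6 = 31.054615

31.055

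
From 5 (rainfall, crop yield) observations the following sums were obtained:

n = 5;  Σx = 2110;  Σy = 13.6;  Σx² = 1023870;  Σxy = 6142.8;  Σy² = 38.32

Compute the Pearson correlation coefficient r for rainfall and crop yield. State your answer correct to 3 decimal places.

0.959

Sxx = Σx² − (Σx)²/n = 1023870 − 890420 = 133450
Sxy = Σxy − (Σx)(Σy)/n = 6142.8 − 5739.2 = 403.6
Syy = Σy² − (Σy)²/n = 38.32 − 36.992 = 1.328
r = Sxy/√(Sxx·Syy) = 403.6/√(177221.6) = 403.6/420.976959 = 0.958722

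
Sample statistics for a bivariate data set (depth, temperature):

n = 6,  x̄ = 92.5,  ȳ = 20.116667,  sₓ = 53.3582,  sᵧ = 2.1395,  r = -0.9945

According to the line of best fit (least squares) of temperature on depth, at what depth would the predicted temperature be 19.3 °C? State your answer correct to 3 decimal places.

112.980

b = r · sᵧ/sₓ = -0.9945 · 2.1395/53.3582 = -0.039876
a = ȳ − b·x̄ = 20.116667 − (-0.039876)·92.5 = 23.805234
Set a + b·x = 19.3: x = (19.3 − 23.805234) / (-0.039876) = 112.979960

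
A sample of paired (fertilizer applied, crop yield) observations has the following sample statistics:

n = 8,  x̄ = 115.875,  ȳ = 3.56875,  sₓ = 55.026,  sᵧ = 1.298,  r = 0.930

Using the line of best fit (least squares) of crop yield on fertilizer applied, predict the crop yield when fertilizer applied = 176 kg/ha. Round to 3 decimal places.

4.888

b = r · sᵧ/sₓ = 0.93 · 1.298/55.026 = 0.021938
a = ȳ − b·x̄ = 3.56875 − 0.021938·115.875 = 1.026727
ŷ(176) = a + b·176 = 1.026727 + 0.021938·176 = 4.887750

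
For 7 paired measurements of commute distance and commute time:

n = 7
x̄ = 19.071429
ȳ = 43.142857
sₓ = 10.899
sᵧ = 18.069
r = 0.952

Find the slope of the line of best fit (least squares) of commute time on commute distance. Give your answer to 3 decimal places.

b = r · sᵧ/sₓ = 0.952 · 18.069/10.899 = 1.578281

1.578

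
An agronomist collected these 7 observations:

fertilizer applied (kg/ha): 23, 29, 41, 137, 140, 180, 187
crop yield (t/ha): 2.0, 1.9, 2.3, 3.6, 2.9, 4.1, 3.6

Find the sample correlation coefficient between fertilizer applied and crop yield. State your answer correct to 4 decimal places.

0.9462

n = 7, Σx = 737, Σy = 20.4, Σxy = 2505.8, Σx² = 108789, Σy² = 64.04
Sxx = Σx² − (Σx)²/n = 108789 − 77595.571429 = 31193.428571
Sxy = Σxy − (Σx)(Σy)/n = 2505.8 − 2147.828571 = 357.971429
Syy = Σy² − (Σy)²/n = 64.04 − 59.451429 = 4.588571
r = Sxy/√(Sxx·Syy) = 357.971429/√(143133.275102) = 357.971429/378.329585 = 0.946189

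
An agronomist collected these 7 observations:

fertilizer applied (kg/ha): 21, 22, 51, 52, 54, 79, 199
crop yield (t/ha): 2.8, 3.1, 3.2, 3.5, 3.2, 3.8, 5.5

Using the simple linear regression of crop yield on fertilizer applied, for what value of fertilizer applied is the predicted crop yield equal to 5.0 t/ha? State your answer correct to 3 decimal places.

n = 7, Σx = 478, Σy = 25.1, Σxy = 2039.7, Σx² = 54988
Sxx = Σx² − (Σx)²/n = 54988 − 32640.571429 = 22347.428571
Sxy = Σxy − (Σx)(Σy)/n = 2039.7 − 1713.971429 = 325.728571
b = Sxy/Sxx = 325.728571/22347.428571 = 0.014576
a = ȳ − b·x̄ = 3.585714 − 0.014576·68.285714 = 2.590405
Set a + b·x = 5.0: x = (5.0 − 2.590405) / 0.014576 = 165.316346

165.316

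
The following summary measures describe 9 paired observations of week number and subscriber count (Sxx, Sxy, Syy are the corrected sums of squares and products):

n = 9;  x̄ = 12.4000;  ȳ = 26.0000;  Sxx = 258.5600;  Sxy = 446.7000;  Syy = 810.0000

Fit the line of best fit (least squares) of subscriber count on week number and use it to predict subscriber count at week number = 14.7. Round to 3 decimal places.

29.974

b = Sxy/Sxx = 446.7/258.56 = 1.727645
a = ȳ − b·x̄ = 26 − 1.727645·12.4 = 4.577197
ŷ(14.7) = a + b·14.7 = 4.577197 + 1.727645·14.7 = 29.973584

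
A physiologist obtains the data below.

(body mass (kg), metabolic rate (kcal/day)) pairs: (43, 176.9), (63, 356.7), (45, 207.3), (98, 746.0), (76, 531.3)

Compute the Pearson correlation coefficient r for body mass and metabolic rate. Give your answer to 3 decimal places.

0.998

n = 5, Σx = 325, Σy = 2018.2, Σxy = 152894.1, Σx² = 23223, Σy² = 1040297.48
Sxx = Σx² − (Σx)²/n = 23223 − 21125 = 2098
Sxy = Σxy − (Σx)(Σy)/n = 152894.1 − 131183 = 21711.1
Syy = Σy² − (Σy)²/n = 1040297.48 − 814626.248 = 225671.232
r = Sxy/√(Sxx·Syy) = 21711.1/√(473458244.736) = 21711.1/21759.095678 = 0.997794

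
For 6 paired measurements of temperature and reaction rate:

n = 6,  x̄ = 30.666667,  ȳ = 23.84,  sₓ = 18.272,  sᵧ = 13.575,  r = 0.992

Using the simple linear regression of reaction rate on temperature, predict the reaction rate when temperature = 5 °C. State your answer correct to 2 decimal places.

4.92

b = r · sᵧ/sₓ = 0.992 · 13.575/18.272 = 0.736996
a = ȳ − b·x̄ = 23.84 − 0.736996·30.666667 = 1.238774
ŷ(5) = a + b·5 = 1.238774 + 0.736996·5 = 4.923756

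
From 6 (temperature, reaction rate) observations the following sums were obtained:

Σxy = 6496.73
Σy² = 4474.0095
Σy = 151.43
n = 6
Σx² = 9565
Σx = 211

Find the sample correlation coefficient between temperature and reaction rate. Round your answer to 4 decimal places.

Sxx = Σx² − (Σx)²/n = 9565 − 7420.166667 = 2144.833333
Sxy = Σxy − (Σx)(Σy)/n = 6496.73 − 5325.288333 = 1171.441667
Syy = Σy² − (Σy)²/n = 4474.0095 − 3821.840817 = 652.168683
r = Sxy/√(Sxx·Syy) = 1171.441667/√(1398793.130969) = 1171.441667/1182.705851 = 0.990476

0.9905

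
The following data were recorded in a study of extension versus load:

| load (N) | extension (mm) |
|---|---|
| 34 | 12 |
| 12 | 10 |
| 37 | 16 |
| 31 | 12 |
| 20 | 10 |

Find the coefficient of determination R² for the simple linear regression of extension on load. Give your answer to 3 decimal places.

n = 5, Σx = 134, Σy = 60, Σxy = 1692, Σx² = 4030, Σy² = 744
Sxx = Σx² − (Σx)²/n = 4030 − 3591.2 = 438.8
Sxy = Σxy − (Σx)(Σy)/n = 1692 − 1608 = 84
Syy = Σy² − (Σy)²/n = 744 − 720 = 24
R² = Sxy²/(Sxx·Syy) = (84)²/(438.8·24) = 0.670009

0.670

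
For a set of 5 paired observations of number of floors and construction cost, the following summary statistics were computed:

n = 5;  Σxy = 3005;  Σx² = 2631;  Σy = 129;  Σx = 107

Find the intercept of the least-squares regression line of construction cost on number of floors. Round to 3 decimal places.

10.471

Sxx = Σx² − (Σx)²/n = 2631 − 2289.8 = 341.2
Sxy = Σxy − (Σx)(Σy)/n = 3005 − 2760.6 = 244.4
b = Sxy/Sxx = 244.4/341.2 = 0.716295
a = ȳ − b·x̄ = 25.8 − 0.716295·21.4 = 10.471278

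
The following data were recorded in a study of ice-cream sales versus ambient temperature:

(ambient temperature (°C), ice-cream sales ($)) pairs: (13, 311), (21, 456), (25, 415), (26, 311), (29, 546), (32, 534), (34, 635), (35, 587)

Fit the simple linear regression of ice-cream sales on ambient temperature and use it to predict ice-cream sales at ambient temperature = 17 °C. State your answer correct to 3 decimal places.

n = 8, Σx = 215, Σy = 3795, Σxy = 107137, Σx² = 6157
Sxx = Σx² − (Σx)²/n = 6157 − 5778.125 = 378.875
Sxy = Σxy − (Σx)(Σy)/n = 107137 − 101990.625 = 5146.375
b = Sxy/Sxx = 5146.375/378.875 = 13.583306
a = ȳ − b·x̄ = 474.375 − 13.583306·26.875 = 109.323656
ŷ(17) = a + b·17 = 109.323656 + 13.583306·17 = 340.239855

340.240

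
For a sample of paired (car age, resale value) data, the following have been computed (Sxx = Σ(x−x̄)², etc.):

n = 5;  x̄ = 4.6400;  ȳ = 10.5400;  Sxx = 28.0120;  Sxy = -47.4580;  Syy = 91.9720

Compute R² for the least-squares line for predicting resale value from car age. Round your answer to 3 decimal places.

0.874

R² = Sxy²/(Sxx·Syy) = (-47.458)²/(28.012·91.972) = 0.874217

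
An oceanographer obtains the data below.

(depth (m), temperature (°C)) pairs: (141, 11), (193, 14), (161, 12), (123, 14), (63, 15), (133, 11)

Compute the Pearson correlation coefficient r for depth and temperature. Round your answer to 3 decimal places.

n = 6, Σx = 814, Σy = 77, Σxy = 10315, Σx² = 119838, Σy² = 1003
Sxx = Σx² − (Σx)²/n = 119838 − 110432.666667 = 9405.333333
Sxy = Σxy − (Σx)(Σy)/n = 10315 − 10446.333333 = -131.333333
Syy = Σy² − (Σy)²/n = 1003 − 988.166667 = 14.833333
r = Sxy/√(Sxx·Syy) = -131.333333/√(139512.444444) = -131.333333/373.513647 = -0.351616

-0.352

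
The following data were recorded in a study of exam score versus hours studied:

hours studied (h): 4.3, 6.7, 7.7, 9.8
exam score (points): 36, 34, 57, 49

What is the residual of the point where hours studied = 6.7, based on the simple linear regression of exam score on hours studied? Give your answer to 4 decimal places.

-8.7044

n = 4, Σx = 28.5, Σy = 176, Σxy = 1301.7, Σx² = 218.71
Sxx = Σx² − (Σx)²/n = 218.71 − 203.0625 = 15.6475
Sxy = Σxy − (Σx)(Σy)/n = 1301.7 − 1254 = 47.7
b = Sxy/Sxx = 47.7/15.6475 = 3.048410
a = ȳ − b·x̄ = 44 − 3.048410·7.125 = 22.280077
ŷ(6.7) = 22.280077 + 3.048410·6.7 = 42.704426
residual = y − ŷ = 34 − 42.704426 = -8.704426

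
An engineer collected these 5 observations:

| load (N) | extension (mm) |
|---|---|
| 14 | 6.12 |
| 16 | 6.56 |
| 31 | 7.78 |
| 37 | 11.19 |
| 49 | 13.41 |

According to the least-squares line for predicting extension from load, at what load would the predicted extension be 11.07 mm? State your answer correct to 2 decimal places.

n = 5, Σx = 147, Σy = 45.06, Σxy = 1502.94, Σx² = 5183
Sxx = Σx² − (Σx)²/n = 5183 − 4321.8 = 861.2
Sxy = Σxy − (Σx)(Σy)/n = 1502.94 − 1324.764 = 178.176
b = Sxy/Sxx = 178.176/861.2 = 0.206893
a = ȳ − b·x̄ = 9.012 − 0.206893·29.4 = 2.929354
Set a + b·x = 11.07: x = (11.07 − 2.929354) / 0.206893 = 39.347185

39.35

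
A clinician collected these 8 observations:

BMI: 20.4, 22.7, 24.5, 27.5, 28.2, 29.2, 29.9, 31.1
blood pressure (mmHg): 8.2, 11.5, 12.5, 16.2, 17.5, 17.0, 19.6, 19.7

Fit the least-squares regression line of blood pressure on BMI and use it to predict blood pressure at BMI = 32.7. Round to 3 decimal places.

n = 8, Σx = 213.5, Σy = 122.2, Σxy = 3368.69, Σx² = 5797.05
Sxx = Σx² − (Σx)²/n = 5797.05 − 5697.78125 = 99.26875
Sxy = Σxy − (Σx)(Σy)/n = 3368.69 − 3261.2125 = 107.4775
b = Sxy/Sxx = 107.4775/99.26875 = 1.082692
a = ȳ − b·x̄ = 15.275 − 1.082692·26.6875 = -13.619348
ŷ(32.7) = a + b·32.7 = -13.619348 + 1.082692·32.7 = 21.784687

21.785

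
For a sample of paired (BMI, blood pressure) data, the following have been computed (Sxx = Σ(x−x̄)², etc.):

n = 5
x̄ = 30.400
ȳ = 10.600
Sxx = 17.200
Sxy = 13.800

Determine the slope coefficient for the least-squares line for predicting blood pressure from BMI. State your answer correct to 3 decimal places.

b = Sxy/Sxx = 13.8/17.2 = 0.802326

0.802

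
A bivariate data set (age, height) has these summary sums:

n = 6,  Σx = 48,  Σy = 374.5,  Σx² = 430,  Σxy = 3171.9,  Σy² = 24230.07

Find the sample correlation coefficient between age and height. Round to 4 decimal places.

Sxx = Σx² − (Σx)²/n = 430 − 384 = 46
Sxy = Σxy − (Σx)(Σy)/n = 3171.9 − 2996 = 175.9
Syy = Σy² − (Σy)²/n = 24230.07 − 23375.041667 = 855.028333
r = Sxy/√(Sxx·Syy) = 175.9/√(39331.303333) = 175.9/198.321213 = 0.886945

0.8869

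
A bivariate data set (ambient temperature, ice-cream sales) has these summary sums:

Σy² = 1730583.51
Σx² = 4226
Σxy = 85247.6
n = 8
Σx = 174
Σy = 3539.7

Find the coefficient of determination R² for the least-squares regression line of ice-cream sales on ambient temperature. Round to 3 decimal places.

0.940

Sxx = Σx² − (Σx)²/n = 4226 − 3784.5 = 441.5
Sxy = Σxy − (Σx)(Σy)/n = 85247.6 − 76988.475 = 8259.125
Syy = Σy² − (Σy)²/n = 1730583.51 − 1566184.51125 = 164398.99875
R² = Sxy²/(Sxx·Syy) = (8259.125)²/(441.5·164398.99875) = 0.939806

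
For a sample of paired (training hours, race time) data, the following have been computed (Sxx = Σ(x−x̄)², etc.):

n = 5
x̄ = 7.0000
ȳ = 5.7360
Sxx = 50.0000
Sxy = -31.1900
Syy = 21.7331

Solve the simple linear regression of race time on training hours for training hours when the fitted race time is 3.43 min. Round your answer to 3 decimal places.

b = Sxy/Sxx = -31.19/50 = -0.6238
a = ȳ − b·x̄ = 5.736 − (-0.6238)·7 = 10.1026
Set a + b·x = 3.43: x = (3.43 − 10.1026) / (-0.6238) = 10.696698

10.697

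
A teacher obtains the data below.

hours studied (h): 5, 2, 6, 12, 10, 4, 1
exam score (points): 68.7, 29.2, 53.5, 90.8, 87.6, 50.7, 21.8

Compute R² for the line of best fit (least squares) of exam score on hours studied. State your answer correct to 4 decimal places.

n = 7, Σx = 40, Σy = 402.3, Σxy = 2913.1, Σx² = 326, Σy² = 27398.71
Sxx = Σx² − (Σx)²/n = 326 − 228.571429 = 97.428571
Sxy = Σxy − (Σx)(Σy)/n = 2913.1 − 2298.857143 = 614.242857
Syy = Σy² − (Σy)²/n = 27398.71 − 23120.755714 = 4277.954286
R² = Sxy²/(Sxx·Syy) = (614.242857)²/(97.428571·4277.954286) = 0.905228

0.9052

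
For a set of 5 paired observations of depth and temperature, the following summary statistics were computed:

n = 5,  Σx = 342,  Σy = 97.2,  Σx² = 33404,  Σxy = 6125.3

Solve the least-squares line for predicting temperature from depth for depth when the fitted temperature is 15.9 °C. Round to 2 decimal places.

Sxx = Σx² − (Σx)²/n = 33404 − 23392.8 = 10011.2
Sxy = Σxy − (Σx)(Σy)/n = 6125.3 − 6648.48 = -523.18
b = Sxy/Sxx = -523.18/10011.2 = -0.052259
a = ȳ − b·x̄ = 19.44 − (-0.052259)·68.4 = 23.014548
Set a + b·x = 15.9: x = (15.9 − 23.014548) / (-0.052259) = 136.138920

136.14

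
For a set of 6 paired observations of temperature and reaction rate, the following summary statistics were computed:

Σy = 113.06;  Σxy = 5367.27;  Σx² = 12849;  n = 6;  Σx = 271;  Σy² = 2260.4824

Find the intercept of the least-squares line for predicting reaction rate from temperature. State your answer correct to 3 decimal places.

-0.499

Sxx = Σx² − (Σx)²/n = 12849 − 12240.166667 = 608.833333
Sxy = Σxy − (Σx)(Σy)/n = 5367.27 − 5106.543333 = 260.726667
b = Sxy/Sxx = 260.726667/608.833333 = 0.428240
a = ȳ − b·x̄ = 18.843333 − 0.428240·45.166667 = -0.498831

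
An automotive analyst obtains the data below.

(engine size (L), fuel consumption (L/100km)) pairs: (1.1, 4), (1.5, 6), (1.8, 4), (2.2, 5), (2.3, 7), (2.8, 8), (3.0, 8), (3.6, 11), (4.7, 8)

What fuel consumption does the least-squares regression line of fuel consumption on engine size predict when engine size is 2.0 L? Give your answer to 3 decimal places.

n = 9, Σx = 23, Σy = 61, Σxy = 171.3, Σx² = 68.72
Sxx = Σx² − (Σx)²/n = 68.72 − 58.777778 = 9.942222
Sxy = Σxy − (Σx)(Σy)/n = 171.3 − 155.888889 = 15.411111
b = Sxy/Sxx = 15.411111/9.942222 = 1.550067
a = ȳ − b·x̄ = 6.777778 − 1.550067·2.555556 = 2.816495
ŷ(2.0) = a + b·2.0 = 2.816495 + 1.550067·2 = 5.916629

5.917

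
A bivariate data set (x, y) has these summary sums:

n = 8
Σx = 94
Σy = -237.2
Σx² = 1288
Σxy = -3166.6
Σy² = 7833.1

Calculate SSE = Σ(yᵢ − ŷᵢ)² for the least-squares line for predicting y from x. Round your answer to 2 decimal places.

Sxx = Σx² − (Σx)²/n = 1288 − 1104.5 = 183.5
Sxy = Σxy − (Σx)(Σy)/n = -3166.6 − (-2787.1) = -379.5
Syy = Σy² − (Σy)²/n = 7833.1 − 7032.98 = 800.12
b = Sxy/Sxx = -379.5/183.5 = -2.068120
SSE = Syy − b·Sxy = 800.12 − (-2.068120)·(-379.5) = 15.268501

15.27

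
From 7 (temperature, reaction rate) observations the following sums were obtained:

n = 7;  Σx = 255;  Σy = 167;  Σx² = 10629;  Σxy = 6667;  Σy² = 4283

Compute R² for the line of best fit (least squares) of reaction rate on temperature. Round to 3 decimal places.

Sxx = Σx² − (Σx)²/n = 10629 − 9289.285714 = 1339.714286
Sxy = Σxy − (Σx)(Σy)/n = 6667 − 6083.571429 = 583.428571
Syy = Σy² − (Σy)²/n = 4283 − 3984.142857 = 298.857143
R² = Sxy²/(Sxx·Syy) = (583.428571)²/(1339.714286·298.857143) = 0.850158

0.850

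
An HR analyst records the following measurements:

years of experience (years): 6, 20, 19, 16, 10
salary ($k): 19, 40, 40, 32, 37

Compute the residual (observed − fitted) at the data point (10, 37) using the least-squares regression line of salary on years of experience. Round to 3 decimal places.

n = 5, Σx = 71, Σy = 168, Σxy = 2556, Σx² = 1153
Sxx = Σx² − (Σx)²/n = 1153 − 1008.2 = 144.8
Sxy = Σxy − (Σx)(Σy)/n = 2556 − 2385.6 = 170.4
b = Sxy/Sxx = 170.4/144.8 = 1.176796
a = ȳ − b·x̄ = 33.6 − 1.176796·14.2 = 16.889503
ŷ(10) = 16.889503 + 1.176796·10 = 28.657459
residual = y − ŷ = 37 − 28.657459 = 8.342541

8.343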